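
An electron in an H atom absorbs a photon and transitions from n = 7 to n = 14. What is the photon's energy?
0.208251 eV

The energy levels of a hydrogen-like atom are E_n = -13.6057 eV / n².

Energy at n = 7: E_7 = -13.6057 / 7² = -0.277667347 eV
Energy at n = 14: E_14 = -13.6057 / 14² = -0.069416837 eV

The excitation energy is the difference:
ΔE = E_14 - E_7
ΔE = -0.069416837 - (-0.277667347)
ΔE = 0.208251 eV

Since this is positive, energy must be absorbed (photon absorption).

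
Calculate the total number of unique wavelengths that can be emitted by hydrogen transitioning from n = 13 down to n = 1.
78

The electron can occupy levels n = 1, 2, ..., 13 during de-excitation — that is m = 13 - 1 + 1 = 13 distinct levels.

The number of distinct spectral lines equals the number of ways to choose 2 of these m levels (each pair gives one possible emission transition):

Number of lines = m(m-1)/2 = 13×12/2 = 78

These correspond to all possible transitions between the 13 levels:
13 → 12, 13 → 11, 13 → 10, 13 → 9, 13 → 8, 13 → 7, 13 → 6, 13 → 5...

Each transition produces a photon with a unique energy (and thus wavelength). This count does not depend on Z.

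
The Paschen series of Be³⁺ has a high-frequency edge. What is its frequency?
5.849e+15 Hz

The series limit corresponds to the transition from n = ∞ to n = 3.
This is the highest energy (shortest wavelength) transition in the Paschen series.

E_∞ = 0 eV
E_3 = -13.6057 × 4² / 3² = -24.18791 eV

Energy at series limit:
ΔE = E_∞ - E_3 = 0 - (-24.18791) = 24.18791 eV
E = 24.18791 eV × (1.602177 × 10⁻¹⁹ J/eV) = 3.87533e-18 J
f = E/h = 3.87533e-18 J / (6.62607 × 10⁻³⁴ J·s) = 5.849e+15 Hz

This energy equals the ionization energy from the n = 3 state of Be³⁺.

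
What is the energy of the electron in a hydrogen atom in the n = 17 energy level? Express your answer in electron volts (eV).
-0.047079 eV

The energy levels of a hydrogen-like atom are given by:
E_n = -13.6057 eV / n²

For n = 17:
E_17 = -13.6057 eV / 17²
E_17 = -13.6057 eV / 289
E_17 = -0.047079 eV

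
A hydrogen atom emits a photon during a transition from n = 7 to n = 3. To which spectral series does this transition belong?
Paschen series

The spectral series in hydrogen are named based on the final (lower) energy level:
- Lyman series: n_final = 1 (ultraviolet)
- Balmer series: n_final = 2 (visible/near-UV)
- Paschen series: n_final = 3 (infrared)
- Brackett series: n_final = 4 (infrared)
- Pfund series: n_final = 5 (far infrared)

Since this transition ends at n = 3, it belongs to the Paschen series.

For reference, this 7 → 3 line has photon energy
ΔE = 13.6057 eV × (1/3² - 1/7²) = 1.2340771 eV,
corresponding to wavelength λ = hc/ΔE = 1239.84 eV·nm / 1.2340771 eV = 1004.67 nm in the infrared region.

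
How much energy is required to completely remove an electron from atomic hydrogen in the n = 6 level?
0.37794 eV

The ionization energy is the energy needed to remove the electron completely (n → ∞).

For hydrogen, E_n = -13.6057 eV / n².

At n = 6: E_6 = -13.6057 / 6² = -0.37793611 eV
At n = ∞: E_∞ = 0 eV

Ionization energy = E_∞ - E_6 = 0 - (-0.37793611) = 0.37793611 eV
Ionization energy ≈ 0.37794 eV

This is also called the binding energy of the electron in state n = 6.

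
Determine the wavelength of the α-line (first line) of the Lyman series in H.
121.5020 nm

The longest wavelength corresponds to the smallest energy transition in the series.
The Lyman series has all transitions ending at n_f = 1.

For H, the first line (α-line) is the jump from n = 2 to n = 1:
E_2 = -13.6057 / 2² = -3.4014250 eV
E_1 = -13.6057 / 1² = -13.6057000 eV
ΔE = E_2 - E_1 = 10.2042750 eV

λ = hc/E = 1239.84 eV·nm / 10.2042750 eV
λ = 121.5020 nm

This is the α-line of the Lyman series in H.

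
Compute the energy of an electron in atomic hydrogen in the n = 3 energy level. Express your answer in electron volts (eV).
-1.512 eV

The energy levels of a hydrogen-like atom are given by:
E_n = -13.6057 eV / n²

For n = 3:
E_3 = -13.6057 eV / 3²
E_3 = -13.6057 eV / 9
E_3 = -1.512 eV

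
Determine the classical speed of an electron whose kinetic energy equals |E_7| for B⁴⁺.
1.56264e+06 m/s (or 0.52% of c)

The binding energy at n = 7 for B⁴⁺ is:
E_7 = -13.6057 × 5²/7² = -6.94168367 eV
|E_7| = 6.94168367 eV

Convert to Joules:
KE = 6.94168367 eV × (1.602177 × 10⁻¹⁹ J/eV) = 1.1121806e-18 J

Using KE = ½mv²:
v = √(2·KE/m_e)
v = √(2 × 1.1121806e-18 J / 9.10938 × 10⁻³¹ kg)
v = 1.56264e+06 m/s

This is approximately 0.52% the speed of light.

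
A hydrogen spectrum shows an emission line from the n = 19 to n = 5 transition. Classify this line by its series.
Pfund series

The spectral series in hydrogen are named based on the final (lower) energy level:
- Lyman series: n_final = 1 (ultraviolet)
- Balmer series: n_final = 2 (visible/near-UV)
- Paschen series: n_final = 3 (infrared)
- Brackett series: n_final = 4 (infrared)
- Pfund series: n_final = 5 (far infrared)

Since this transition ends at n = 5, it belongs to the Pfund series.

For reference, this 19 → 5 line has photon energy
ΔE = 13.6057 eV × (1/5² - 1/19²) = 0.50653908033 eV,
corresponding to wavelength λ = hc/ΔE = 1239.84 eV·nm / 0.50653908033 eV = 2447.66899 nm in the far infrared region.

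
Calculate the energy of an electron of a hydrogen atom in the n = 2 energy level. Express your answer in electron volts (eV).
-3.40143 eV

The energy levels of a hydrogen-like atom are given by:
E_n = -13.6057 eV / n²

For n = 2:
E_2 = -13.6057 eV / 2²
E_2 = -13.6057 eV / 4
E_2 = -3.40143 eV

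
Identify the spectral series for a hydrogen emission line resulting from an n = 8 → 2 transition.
Balmer series

The spectral series in hydrogen are named based on the final (lower) energy level:
- Lyman series: n_final = 1 (ultraviolet)
- Balmer series: n_final = 2 (visible/near-UV)
- Paschen series: n_final = 3 (infrared)
- Brackett series: n_final = 4 (infrared)
- Pfund series: n_final = 5 (far infrared)

Since this transition ends at n = 2, it belongs to the Balmer series.

For reference, this 8 → 2 line has photon energy
ΔE = 13.6057 eV × (1/2² - 1/8²) = 3.18883594 eV,
corresponding to wavelength λ = hc/ΔE = 1239.84 eV·nm / 3.18883594 eV = 388.8065 nm in the visible/near-UV region.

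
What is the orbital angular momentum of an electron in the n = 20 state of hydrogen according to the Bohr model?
2.109e-33 J·s (or 20ℏ)

In the Bohr model, angular momentum is quantized:
L = nℏ

where ℏ = h/(2π) = 1.05457e-34 J·s

For n = 20:
L = 20 × 1.05457e-34 J·s
L = 2.109e-33 J·s

This can also be written as L = 20ℏ.
The angular momentum is an integer multiple of the reduced Planck constant.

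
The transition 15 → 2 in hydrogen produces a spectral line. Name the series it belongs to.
Balmer series

The spectral series in hydrogen are named based on the final (lower) energy level:
- Lyman series: n_final = 1 (ultraviolet)
- Balmer series: n_final = 2 (visible/near-UV)
- Paschen series: n_final = 3 (infrared)
- Brackett series: n_final = 4 (infrared)
- Pfund series: n_final = 5 (far infrared)

Since this transition ends at n = 2, it belongs to the Balmer series.

For reference, this 15 → 2 line has photon energy
ΔE = 13.6057 eV × (1/2² - 1/15²) = 3.340955 eV,
corresponding to wavelength λ = hc/ΔE = 1239.84 eV·nm / 3.340955 eV = 371.10 nm in the visible/near-UV region.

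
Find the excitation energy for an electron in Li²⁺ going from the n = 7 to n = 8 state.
0.586 eV

The energy levels of a hydrogen-like atom are E_n = -13.6057 Z² eV / n².

Energy at n = 7: E_7 = -13.6057 × 3² / 7² = -2.499006 eV
Energy at n = 8: E_8 = -13.6057 × 3² / 8² = -1.913302 eV

The excitation energy is the difference:
ΔE = E_8 - E_7
ΔE = -1.913302 - (-2.499006)
ΔE = 0.586 eV

Since this is positive, energy must be absorbed (photon absorption).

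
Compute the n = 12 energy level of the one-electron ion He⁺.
-0.377936 eV

For hydrogen-like ions, the energy levels scale with Z²:
E_n = -13.6057 Z² / n² eV

For He⁺ (Z = 2) at n = 12:
E_12 = -13.6057 × 2² / 12²
E_12 = -13.6057 × 4 / 144
E_12 = -54.4228 / 144
E_12 = -0.377936 eV

The energy is 4 times more negative than hydrogen at the same n due to the stronger nuclear charge.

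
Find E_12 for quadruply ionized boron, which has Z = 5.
-2.3621 eV

For hydrogen-like ions, the energy levels scale with Z²:
E_n = -13.6057 Z² / n² eV

For B⁴⁺ (Z = 5) at n = 12:
E_12 = -13.6057 × 5² / 12²
E_12 = -13.6057 × 25 / 144
E_12 = -340.1425 / 144
E_12 = -2.3621 eV

The energy is 25 times more negative than hydrogen at the same n due to the stronger nuclear charge.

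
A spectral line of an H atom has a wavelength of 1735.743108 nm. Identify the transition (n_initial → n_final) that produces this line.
n = 10 → n = 4

First, find the photon energy from the wavelength (hc = 1239.84 eV·nm):
E = hc/λ = 1239.84 eV·nm / 1735.743108 nm = 0.71429925 eV

The energy levels of hydrogen satisfy E_n = -13.6057 / n² eV, so an emission n_i → n_f releases
ΔE = 13.6057 × (1/n_f² − 1/n_i²) eV.

Setting ΔE equal to the photon energy:
1/n_f² − 1/n_i² = 0.71429925 / 13.6057 = 0.052500000

Since 1/n_i² must be positive, we need 1/n_f² > 0.052500000, i.e. n_f ≤ 4. For each allowed n_f, solve n_i = (1/n_f² − 0.052500000)^(−1/2) and check whether it is a whole number:
  n_f = 1: 1/n_i² = 1.000000000 − 0.052500000 = 0.947500000 → n_i = 1.027  (not an integer) ✗
  n_f = 2: 1/n_i² = 0.250000000 − 0.052500000 = 0.197500000 → n_i = 2.250  (not an integer) ✗
  n_f = 3: 1/n_i² = 0.111111111 − 0.052500000 = 0.058611111 → n_i = 4.131  (not an integer) ✗
  n_f = 4: 1/n_i² = 0.062500000 − 0.052500000 = 0.010000000 → n_i = 10.000  → integer, n_i = 10 ✓

Only n_f = 4 gives an integer upper level, n_i = 10.

The transition is from n = 10 to n = 4 (emission).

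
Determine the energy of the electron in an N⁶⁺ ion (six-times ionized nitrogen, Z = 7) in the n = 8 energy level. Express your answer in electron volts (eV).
-10.417 eV

The energy levels of a hydrogen-like atom are given by:
E_n = -13.6057 Z² / n² eV  (with Z = 7 for N⁶⁺)

For n = 8:
E_8 = -13.6057 × 7² / 8²
E_8 = -13.6057 × 49 / 64
E_8 = -10.417 eV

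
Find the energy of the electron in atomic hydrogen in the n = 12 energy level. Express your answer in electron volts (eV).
-0.094 eV

The energy levels of a hydrogen-like atom are given by:
E_n = -13.6057 eV / n²

For n = 12:
E_12 = -13.6057 eV / 12²
E_12 = -13.6057 eV / 144
E_12 = -0.094 eV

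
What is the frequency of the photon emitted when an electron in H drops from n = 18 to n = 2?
8.1231e+14 Hz

First, find the transition energy:
E_18 = -13.6057 / 18² = -0.0419929 eV
E_2 = -13.6057 / 2² = -3.4014250 eV
|ΔE| = |E_2 - E_18| = 3.3594321 eV

Convert to Joules: E = 3.3594321 eV × (1.602177 × 10⁻¹⁹ J/eV) = 5.382405e-19 J

Using E = hf:
f = E/h = 5.382405e-19 J / (6.62607 × 10⁻³⁴ J·s)
f = 8.1231e+14 Hz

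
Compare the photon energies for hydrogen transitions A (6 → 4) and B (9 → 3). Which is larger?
9 → 3

Calculate the energy for each transition:

Transition 6 → 4:
ΔE₁ = |E_4 - E_6| = |-13.6057/4² - (-13.6057/6²)|
ΔE₁ = |-0.850356250000 - (-0.377936111111)| = 0.472420139 eV

Transition 9 → 3:
ΔE₂ = |E_3 - E_9| = |-13.6057/3² - (-13.6057/9²)|
ΔE₂ = |-1.511744444444 - (-0.167971604938)| = 1.343772840 eV

Since 1.343772840 eV > 0.472420139 eV, the transition 9 → 3 emits the more energetic photon.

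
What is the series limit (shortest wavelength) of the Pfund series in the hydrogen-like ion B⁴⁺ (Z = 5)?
91.13 nm

The series limit corresponds to the transition from n = ∞ to n = 5.
This is the highest energy (shortest wavelength) transition in the Pfund series.

E_∞ = 0 eV
E_5 = -13.6057 × 5² / 5² = -13.6057 eV

Energy at series limit:
ΔE = E_∞ - E_5 = 0 - (-13.6057) = 13.6057 eV
λ = hc/E = 1239.84 eV·nm / 13.6057 eV = 91.13 nm

This energy equals the ionization energy from the n = 5 state of B⁴⁺.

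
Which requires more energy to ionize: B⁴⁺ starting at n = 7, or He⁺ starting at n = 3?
B⁴⁺ at n = 7 (E = -6.94 eV)

Using E_n = -13.6057 Z² / n² eV:

B⁴⁺ (Z = 5) at n = 7:
E = -13.6057 × 5² / 7² = -13.6057 × 25 / 49 = -6.94168 eV

He⁺ (Z = 2) at n = 3:
E = -13.6057 × 2² / 3² = -13.6057 × 4 / 9 = -6.04698 eV

Since -6.94168 eV < -6.04698 eV,
B⁴⁺ at n = 7 is more tightly bound (requires more energy to ionize).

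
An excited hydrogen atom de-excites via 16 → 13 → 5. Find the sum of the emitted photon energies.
0.4911 eV

The energy levels of hydrogen are E_n = -13.6057 / n² eV.

First transition (16 → 13):
ΔE₁ = |E_13 - E_16|
ΔE₁ = |-0.0805071006 - (-0.0531472656)| = 0.0273598 eV

Second transition (13 → 5):
ΔE₂ = |E_5 - E_13|
ΔE₂ = |-0.5442280000 - (-0.0805071006)| = 0.4637209 eV

Total energy released:
E_total = ΔE₁ + ΔE₂ = 0.0273598 + 0.4637209 = 0.4911 eV

Note: This equals the direct transition 16 → 5: 0.4911 eV ✓
Energy is conserved regardless of the path taken.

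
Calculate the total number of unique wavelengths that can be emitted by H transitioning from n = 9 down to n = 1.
36

The electron can occupy levels n = 1, 2, ..., 9 during de-excitation — that is m = 9 - 1 + 1 = 9 distinct levels.

The number of distinct spectral lines equals the number of ways to choose 2 of these m levels (each pair gives one possible emission transition):

Number of lines = m(m-1)/2 = 9×8/2 = 36

These correspond to all possible transitions between the 9 levels:
9 → 8, 9 → 7, 9 → 6, 9 → 5, 9 → 4, 9 → 3, 9 → 2, 9 → 1...

Each transition produces a photon with a unique energy (and thus wavelength). This count does not depend on Z.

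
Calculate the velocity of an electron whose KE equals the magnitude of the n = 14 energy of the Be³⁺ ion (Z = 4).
6.25055e+05 m/s (or 0.21% of c)

The binding energy at n = 14 for Be³⁺ is:
E_14 = -13.6057 × 4²/14² = -1.11066939 eV
|E_14| = 1.11066939 eV

Convert to Joules:
KE = 1.11066939 eV × (1.602177 × 10⁻¹⁹ J/eV) = 1.7794890e-19 J

Using KE = ½mv²:
v = √(2·KE/m_e)
v = √(2 × 1.7794890e-19 J / 9.10938 × 10⁻³¹ kg)
v = 6.25055e+05 m/s

This is approximately 0.21% the speed of light.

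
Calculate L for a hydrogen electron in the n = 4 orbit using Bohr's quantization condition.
4.22e-34 J·s (or 4ℏ)

In the Bohr model, angular momentum is quantized:
L = nℏ

where ℏ = h/(2π) = 1.0546e-34 J·s

For n = 4:
L = 4 × 1.0546e-34 J·s
L = 4.22e-34 J·s

This can also be written as L = 4ℏ.
The angular momentum is an integer multiple of the reduced Planck constant.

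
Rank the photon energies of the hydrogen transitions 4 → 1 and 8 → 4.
4 → 1

Calculate the energy for each transition:

Transition 4 → 1:
ΔE₁ = |E_1 - E_4| = |-13.6057/1² - (-13.6057/4²)|
ΔE₁ = |-13.60570000 - (-0.85035625)| = 12.75534 eV

Transition 8 → 4:
ΔE₂ = |E_4 - E_8| = |-13.6057/4² - (-13.6057/8²)|
ΔE₂ = |-0.85035625 - (-0.21258906)| = 0.63777 eV

Since 12.75534 eV > 0.63777 eV, the transition 4 → 1 emits the more energetic photon.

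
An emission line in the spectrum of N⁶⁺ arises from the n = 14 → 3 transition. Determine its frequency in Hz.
1.70889e+16 Hz

First, find the transition energy:
E_14 = -13.6057 × 7² / 14² = -3.4014250 eV
E_3 = -13.6057 × 7² / 3² = -74.0754778 eV
|ΔE| = |E_3 - E_14| = 70.6740528 eV

Convert to Joules: E = 70.6740528 eV × (1.602177 × 10⁻¹⁹ J/eV) = 1.1323234e-17 J

Using E = hf:
f = E/h = 1.1323234e-17 J / (6.62607 × 10⁻³⁴ J·s)
f = 1.70889e+16 Hz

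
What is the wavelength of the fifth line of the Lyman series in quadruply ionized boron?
3.7492 nm

The lines of a series are numbered from the longest wavelength (smallest ΔE) outward; the fifth line is the transition from n = n_f + 5 to n_f.
The Lyman series has all transitions ending at n_f = 1.

For B⁴⁺ (Z = 5), the fifth line (ε-line) is the jump from n = 6 to n = 1:
E_6 = -13.6057 × 5² / 6² = -9.448403 eV
E_1 = -13.6057 × 5² / 1² = -340.142500 eV
ΔE = E_6 - E_1 = 330.694097 eV

λ = hc/E = 1239.84 eV·nm / 330.694097 eV
λ = 3.7492 nm

This is the ε-line of the Lyman series in B⁴⁺.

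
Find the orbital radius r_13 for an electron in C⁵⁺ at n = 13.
1.490516 nm (or 14.905158 Å)

The Bohr radius formula is:
r_n = n² a₀ / Z

where a₀ = 0.052917721 nm is the Bohr radius.

For C⁵⁺ (Z = 6) at n = 13:
r_13 = 13² × 0.052917721 nm / 6
r_13 = 169 × 0.052917721 nm / 6
r_13 = 8.9430948 nm / 6
r_13 = 1.490516 nm

The electron orbits at approximately 1.490516 nm from the nucleus.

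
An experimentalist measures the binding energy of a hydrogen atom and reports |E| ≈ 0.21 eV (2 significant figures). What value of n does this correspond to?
n = 8

The exact energy levels follow E_n = -13.6057 eV / n².

The measured value (-0.21 eV) is reported to only 2 significant figures, so we must test candidate n values and see which one matches to that precision.

Candidate energies:
  n = 6:  E = -13.6057/6² = -0.37794 eV
  n = 7:  E = -13.6057/7² = -0.27767 eV
  n = 8:  E = -13.6057/8² = -0.21259 eV  ← matches
  n = 9:  E = -13.6057/9² = -0.16797 eV
  n = 10:  E = -13.6057/10² = -0.13606 eV

Checking against the measurement of -0.21 eV (2 sig figs), only n = 8 agrees:
E_8 = -0.21259 eV, which rounds to -0.21 eV ✓

Therefore n = 8.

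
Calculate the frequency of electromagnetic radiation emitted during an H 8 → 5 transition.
8.019e+13 Hz

First, find the transition energy:
E_8 = -13.6057 / 8² = -0.2125891 eV
E_5 = -13.6057 / 5² = -0.5442280 eV
|ΔE| = |E_5 - E_8| = 0.3316389 eV

Convert to Joules: E = 0.3316389 eV × (1.602177 × 10⁻¹⁹ J/eV) = 5.31344e-20 J

Using E = hf:
f = E/h = 5.31344e-20 J / (6.62607 × 10⁻³⁴ J·s)
f = 8.019e+13 Hz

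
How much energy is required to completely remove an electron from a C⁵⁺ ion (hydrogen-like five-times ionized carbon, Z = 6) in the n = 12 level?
3.401425 eV

The ionization energy is the energy needed to remove the electron completely (n → ∞).

For a hydrogen-like ion with Z = 6, E_n = -13.6057 Z² / n² eV.

At n = 12: E_12 = -13.6057 × 6² / 12² = -3.401425000 eV
At n = ∞: E_∞ = 0 eV

Ionization energy = E_∞ - E_12 = 0 - (-3.401425000) = 3.401425000 eV
Ionization energy ≈ 3.401425 eV

This is also called the binding energy of the electron in state n = 12.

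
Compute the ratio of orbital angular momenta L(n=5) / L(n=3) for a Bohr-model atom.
1.6667

In the Bohr model, L_n = nℏ, so the ratio is purely the ratio of quantum numbers:

L_5/L_3 = 5ℏ / 3ℏ = 5/3 = 1.6667

The angular momentum scales linearly with n.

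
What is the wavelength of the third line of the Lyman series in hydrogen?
97.202 nm

The lines of a series are numbered from the longest wavelength (smallest ΔE) outward; the third line is the transition from n = n_f + 3 to n_f.
The Lyman series has all transitions ending at n_f = 1.

For H, the third line (γ-line) is the jump from n = 4 to n = 1:
E_4 = -13.6057 / 4² = -0.85036 eV
E_1 = -13.6057 / 1² = -13.60570 eV
ΔE = E_4 - E_1 = 12.75534 eV

λ = hc/E = 1239.84 eV·nm / 12.75534 eV
λ = 97.202 nm

This is the γ-line of the Lyman series in H.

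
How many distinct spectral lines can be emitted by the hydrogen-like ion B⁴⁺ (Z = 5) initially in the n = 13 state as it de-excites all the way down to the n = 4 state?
45

The electron can occupy levels n = 4, 5, ..., 13 during de-excitation — that is m = 13 - 4 + 1 = 10 distinct levels.

The number of distinct spectral lines equals the number of ways to choose 2 of these m levels (each pair gives one possible emission transition):

Number of lines = m(m-1)/2 = 10×9/2 = 45

These correspond to all possible transitions between the 10 levels:
13 → 12, 13 → 11, 13 → 10, 13 → 9, 13 → 8, 13 → 7, 13 → 6, 13 → 5...

Each transition produces a photon with a unique energy (and thus wavelength). This count does not depend on Z.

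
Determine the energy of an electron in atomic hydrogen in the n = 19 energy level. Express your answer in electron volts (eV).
-0.0377 eV

The energy levels of a hydrogen-like atom are given by:
E_n = -13.6057 eV / n²

For n = 19:
E_19 = -13.6057 eV / 19²
E_19 = -13.6057 eV / 361
E_19 = -0.0377 eV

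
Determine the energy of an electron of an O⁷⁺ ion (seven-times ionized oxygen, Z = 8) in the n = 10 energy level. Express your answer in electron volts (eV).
-8.708 eV

The energy levels of a hydrogen-like atom are given by:
E_n = -13.6057 Z² / n² eV  (with Z = 8 for O⁷⁺)

For n = 10:
E_10 = -13.6057 × 8² / 10²
E_10 = -13.6057 × 64 / 100
E_10 = -8.708 eV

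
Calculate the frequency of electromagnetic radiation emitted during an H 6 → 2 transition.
7.31e+14 Hz

First, find the transition energy:
E_6 = -13.6057 / 6² = -0.377936 eV
E_2 = -13.6057 / 2² = -3.401425 eV
|ΔE| = |E_2 - E_6| = 3.023489 eV

Convert to Joules: E = 3.023489 eV × (1.602177 × 10⁻¹⁹ J/eV) = 4.8442e-19 J

Using E = hf:
f = E/h = 4.8442e-19 J / (6.62607 × 10⁻³⁴ J·s)
f = 7.31e+14 Hz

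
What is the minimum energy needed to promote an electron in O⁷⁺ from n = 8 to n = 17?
10.5927 eV

The energy levels of a hydrogen-like atom are E_n = -13.6057 Z² eV / n².

Energy at n = 8: E_8 = -13.6057 × 8² / 8² = -13.6057000 eV
Energy at n = 17: E_17 = -13.6057 × 8² / 17² = -3.0130270 eV

The excitation energy is the difference:
ΔE = E_17 - E_8
ΔE = -3.0130270 - (-13.6057000)
ΔE = 10.5927 eV

Since this is positive, energy must be absorbed (photon absorption).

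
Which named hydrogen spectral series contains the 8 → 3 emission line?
Paschen series

The spectral series in hydrogen are named based on the final (lower) energy level:
- Lyman series: n_final = 1 (ultraviolet)
- Balmer series: n_final = 2 (visible/near-UV)
- Paschen series: n_final = 3 (infrared)
- Brackett series: n_final = 4 (infrared)
- Pfund series: n_final = 5 (far infrared)

Since this transition ends at n = 3, it belongs to the Paschen series.

For reference, this 8 → 3 line has photon energy
ΔE = 13.6057 eV × (1/3² - 1/8²) = 1.29915538 eV,
corresponding to wavelength λ = hc/ΔE = 1239.84 eV·nm / 1.29915538 eV = 954.3431 nm in the infrared region.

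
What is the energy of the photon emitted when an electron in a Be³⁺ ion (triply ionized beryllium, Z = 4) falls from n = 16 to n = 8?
2.551069 eV

The energy levels are E_n = -13.6057 Z² eV / n².

Energy at n = 16: E_16 = -13.6057 × 4² / 16² = -0.850356250 eV
Energy at n = 8: E_8 = -13.6057 × 4² / 8² = -3.401425000 eV

For emission (electron falling to lower state), the photon energy is:
E_photon = E_16 - E_8 = |-0.850356250 - (-3.401425000)|
E_photon = 2.551069 eV

This energy is carried away by the emitted photon.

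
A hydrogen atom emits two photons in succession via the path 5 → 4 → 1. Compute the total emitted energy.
13.06147 eV

The energy levels of hydrogen are E_n = -13.6057 / n² eV.

First transition (5 → 4):
ΔE₁ = |E_4 - E_5|
ΔE₁ = |-0.85035625000 - (-0.54422800000)| = 0.30612825 eV

Second transition (4 → 1):
ΔE₂ = |E_1 - E_4|
ΔE₂ = |-13.60570000000 - (-0.85035625000)| = 12.75534375 eV

Total energy released:
E_total = ΔE₁ + ΔE₂ = 0.30612825 + 12.75534375 = 13.06147 eV

Note: This equals the direct transition 5 → 1: 13.06147 eV ✓
Energy is conserved regardless of the path taken.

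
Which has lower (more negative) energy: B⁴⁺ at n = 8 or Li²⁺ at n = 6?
B⁴⁺ at n = 8 (E = -5.31 eV)

Using E_n = -13.6057 Z² / n² eV:

B⁴⁺ (Z = 5) at n = 8:
E = -13.6057 × 5² / 8² = -13.6057 × 25 / 64 = -5.31473 eV

Li²⁺ (Z = 3) at n = 6:
E = -13.6057 × 3² / 6² = -13.6057 × 9 / 36 = -3.40143 eV

Since -5.31473 eV < -3.40143 eV,
B⁴⁺ at n = 8 is more tightly bound (requires more energy to ionize).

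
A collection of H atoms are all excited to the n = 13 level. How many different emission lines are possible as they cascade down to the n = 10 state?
6

The electron can occupy levels n = 10, 11, ..., 13 during de-excitation — that is m = 13 - 10 + 1 = 4 distinct levels.

The number of distinct spectral lines equals the number of ways to choose 2 of these m levels (each pair gives one possible emission transition):

Number of lines = m(m-1)/2 = 4×3/2 = 6

These correspond to all possible transitions between the 4 levels:
13 → 12, 13 → 11, 13 → 10, 12 → 11, 12 → 10, 11 → 10

Each transition produces a photon with a unique energy (and thus wavelength). This count does not depend on Z.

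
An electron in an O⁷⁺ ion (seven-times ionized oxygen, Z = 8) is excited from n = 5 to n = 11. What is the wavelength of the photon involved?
44.87 nm

First, find the transition energy using E_n = -13.6057 Z² / n² eV:
E_5 = -13.6057 × 8² / 5² = -34.8306 eV
E_11 = -13.6057 × 8² / 11² = -7.1964 eV

Photon energy: |ΔE| = |E_11 - E_5| = 27.6342 eV

Convert to wavelength using E = hc/λ with hc = 1239.84 eV·nm:
λ = hc/E = 1239.84 eV·nm / 27.6342 eV
λ = 44.87 nm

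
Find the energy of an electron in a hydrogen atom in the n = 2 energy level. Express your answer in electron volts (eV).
-3.40 eV

The energy levels of a hydrogen-like atom are given by:
E_n = -13.6057 eV / n²

For n = 2:
E_2 = -13.6057 eV / 2²
E_2 = -13.6057 eV / 4
E_2 = -3.40 eV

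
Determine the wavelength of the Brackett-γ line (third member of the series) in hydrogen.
2164.94504 nm

The lines of a series are numbered from the longest wavelength (smallest ΔE) outward; the third line is the transition from n = n_f + 3 to n_f.
The Brackett series has all transitions ending at n_f = 4.

For H, the third line (γ-line) is the jump from n = 7 to n = 4:
E_7 = -13.6057 / 7² = -0.27766734694 eV
E_4 = -13.6057 / 4² = -0.85035625000 eV
ΔE = E_7 - E_4 = 0.57268890306 eV

λ = hc/E = 1239.84 eV·nm / 0.57268890306 eV
λ = 2164.94504 nm

This is the γ-line of the Brackett series in H.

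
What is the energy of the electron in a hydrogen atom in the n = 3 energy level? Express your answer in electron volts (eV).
-1.511744 eV

The energy levels of a hydrogen-like atom are given by:
E_n = -13.6057 eV / n²

For n = 3:
E_3 = -13.6057 eV / 3²
E_3 = -13.6057 eV / 9
E_3 = -1.511744 eV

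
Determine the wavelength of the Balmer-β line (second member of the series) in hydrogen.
486.01 nm

The lines of a series are numbered from the longest wavelength (smallest ΔE) outward; the second line is the transition from n = n_f + 2 to n_f.
The Balmer series has all transitions ending at n_f = 2.

For H, the second line (β-line) is the jump from n = 4 to n = 2:
E_4 = -13.6057 / 4² = -0.850356 eV
E_2 = -13.6057 / 2² = -3.401425 eV
ΔE = E_4 - E_2 = 2.551069 eV

λ = hc/E = 1239.84 eV·nm / 2.551069 eV
λ = 486.01 nm

This is the β-line of the Balmer series in H.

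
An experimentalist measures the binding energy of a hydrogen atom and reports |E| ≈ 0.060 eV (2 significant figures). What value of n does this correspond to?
n = 15

The exact energy levels follow E_n = -13.6057 eV / n².

The measured value (-0.060 eV) is reported to only 2 significant figures, so we must test candidate n values and see which one matches to that precision.

Candidate energies:
  n = 13:  E = -13.6057/13² = -0.08051 eV
  n = 14:  E = -13.6057/14² = -0.06942 eV
  n = 15:  E = -13.6057/15² = -0.06047 eV  ← matches
  n = 16:  E = -13.6057/16² = -0.05315 eV
  n = 17:  E = -13.6057/17² = -0.04708 eV

Checking against the measurement of -0.060 eV (2 sig figs), only n = 15 agrees:
E_15 = -0.06047 eV, which rounds to -0.060 eV ✓

Therefore n = 15.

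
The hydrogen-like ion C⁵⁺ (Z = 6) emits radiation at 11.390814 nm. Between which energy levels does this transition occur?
n = 6 → n = 2

First, find the photon energy from the wavelength (hc = 1239.84 eV·nm):
E = hc/λ = 1239.84 eV·nm / 11.390814 nm = 108.84560 eV

The energy levels of C⁵⁺ satisfy E_n = -13.6057 × 6² / n² eV, so an emission n_i → n_f releases
ΔE = 13.6057 × 6² × (1/n_f² − 1/n_i²) eV.

Setting ΔE equal to the photon energy:
1/n_f² − 1/n_i² = 108.84560 / (13.6057 × 6²) = 0.22222222

Since 1/n_i² must be positive, we need 1/n_f² > 0.22222222, i.e. n_f ≤ 2. For each allowed n_f, solve n_i = (1/n_f² − 0.22222222)^(−1/2) and check whether it is a whole number:
  n_f = 1: 1/n_i² = 1.00000000 − 0.22222222 = 0.77777778 → n_i = 1.134  (not an integer) ✗
  n_f = 2: 1/n_i² = 0.25000000 − 0.22222222 = 0.02777778 → n_i = 6.000  → integer, n_i = 6 ✓

Only n_f = 2 gives an integer upper level, n_i = 6.

The transition is from n = 6 to n = 2 (emission).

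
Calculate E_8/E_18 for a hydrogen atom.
5.0625

Using E_n = -13.6057 Z² / n² eV with Z = 1:

E_8 = -13.6057 / 8² = -13.6057 / 64 = -0.212589063 eV
E_18 = -13.6057 / 18² = -13.6057 / 324 = -0.041992901 eV

The ratio is:
E_8/E_18 = (-0.212589063) / (-0.041992901)
E_8/E_18 = (-13.6057/64) / (-13.6057/324)
E_8/E_18 = 324/64
E_8/E_18 = 5.0625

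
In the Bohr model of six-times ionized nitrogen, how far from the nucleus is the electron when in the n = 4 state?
0.120955 nm (or 1.209548 Å)

The Bohr radius formula is:
r_n = n² a₀ / Z

where a₀ = 0.052917721 nm is the Bohr radius.

For N⁶⁺ (Z = 7) at n = 4:
r_4 = 4² × 0.052917721 nm / 7
r_4 = 16 × 0.052917721 nm / 7
r_4 = 0.8466835 nm / 7
r_4 = 0.120955 nm

The electron orbits at approximately 0.120955 nm from the nucleus.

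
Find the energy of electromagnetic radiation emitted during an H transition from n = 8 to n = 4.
0.638 eV

The energy levels are E_n = -13.6057 eV / n².

Energy at n = 8: E_8 = -13.6057 / 8² = -0.212589 eV
Energy at n = 4: E_4 = -13.6057 / 4² = -0.850356 eV

For emission (electron falling to lower state), the photon energy is:
E_photon = E_8 - E_4 = |-0.212589 - (-0.850356)|
E_photon = 0.638 eV

This energy is carried away by the emitted photon.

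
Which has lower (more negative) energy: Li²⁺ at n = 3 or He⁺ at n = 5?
Li²⁺ at n = 3 (E = -13.61 eV)

Using E_n = -13.6057 Z² / n² eV:

Li²⁺ (Z = 3) at n = 3:
E = -13.6057 × 3² / 3² = -13.6057 × 9 / 9 = -13.60570 eV

He⁺ (Z = 2) at n = 5:
E = -13.6057 × 2² / 5² = -13.6057 × 4 / 25 = -2.17691 eV

Since -13.60570 eV < -2.17691 eV,
Li²⁺ at n = 3 is more tightly bound (requires more energy to ionize).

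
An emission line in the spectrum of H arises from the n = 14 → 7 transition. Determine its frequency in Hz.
5.035e+13 Hz

First, find the transition energy:
E_14 = -13.6057 / 14² = -0.0694168 eV
E_7 = -13.6057 / 7² = -0.2776673 eV
|ΔE| = |E_7 - E_14| = 0.2082505 eV

Convert to Joules: E = 0.2082505 eV × (1.602177 × 10⁻¹⁹ J/eV) = 3.33654e-20 J

Using E = hf:
f = E/h = 3.33654e-20 J / (6.62607 × 10⁻³⁴ J·s)
f = 5.035e+13 Hz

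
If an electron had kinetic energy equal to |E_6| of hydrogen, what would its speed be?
3.65e+05 m/s (or 0.1216% of c)

The binding energy at n = 6 for hydrogen is:
E_6 = -13.6057/6² = -0.377936 eV
|E_6| = 0.377936 eV

Convert to Joules:
KE = 0.377936 eV × (1.602177 × 10⁻¹⁹ J/eV) = 6.0552e-20 J

Using KE = ½mv²:
v = √(2·KE/m_e)
v = √(2 × 6.0552e-20 J / 9.10938 × 10⁻³¹ kg)
v = 3.65e+05 m/s

This is approximately 0.1216% the speed of light.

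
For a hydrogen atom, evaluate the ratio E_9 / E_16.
3.16049

Using E_n = -13.6057 Z² / n² eV with Z = 1:

E_9 = -13.6057 / 9² = -13.6057 / 81 = -0.16797160494 eV
E_16 = -13.6057 / 16² = -13.6057 / 256 = -0.05314726563 eV

The ratio is:
E_9/E_16 = (-0.16797160494) / (-0.05314726563)
E_9/E_16 = (-13.6057/81) / (-13.6057/256)
E_9/E_16 = 256/81
E_9/E_16 = 3.16049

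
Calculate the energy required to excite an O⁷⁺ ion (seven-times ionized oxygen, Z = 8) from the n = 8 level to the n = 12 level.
7.559 eV

The energy levels of a hydrogen-like atom are E_n = -13.6057 Z² eV / n².

Energy at n = 8: E_8 = -13.6057 × 8² / 8² = -13.605700 eV
Energy at n = 12: E_12 = -13.6057 × 8² / 12² = -6.046978 eV

The excitation energy is the difference:
ΔE = E_12 - E_8
ΔE = -6.046978 - (-13.605700)
ΔE = 7.559 eV

Since this is positive, energy must be absorbed (photon absorption).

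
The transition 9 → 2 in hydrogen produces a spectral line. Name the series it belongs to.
Balmer series

The spectral series in hydrogen are named based on the final (lower) energy level:
- Lyman series: n_final = 1 (ultraviolet)
- Balmer series: n_final = 2 (visible/near-UV)
- Paschen series: n_final = 3 (infrared)
- Brackett series: n_final = 4 (infrared)
- Pfund series: n_final = 5 (far infrared)

Since this transition ends at n = 2, it belongs to the Balmer series.

For reference, this 9 → 2 line has photon energy
ΔE = 13.6057 eV × (1/2² - 1/9²) = 3.2334534 eV,
corresponding to wavelength λ = hc/ΔE = 1239.84 eV·nm / 3.2334534 eV = 383.441 nm in the visible/near-UV region.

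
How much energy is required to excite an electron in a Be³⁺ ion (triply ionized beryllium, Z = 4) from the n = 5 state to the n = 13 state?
7.420 eV

The energy levels of a hydrogen-like atom are E_n = -13.6057 Z² eV / n².

Energy at n = 5: E_5 = -13.6057 × 4² / 5² = -8.707648 eV
Energy at n = 13: E_13 = -13.6057 × 4² / 13² = -1.288114 eV

The excitation energy is the difference:
ΔE = E_13 - E_5
ΔE = -1.288114 - (-8.707648)
ΔE = 7.420 eV

Since this is positive, energy must be absorbed (photon absorption).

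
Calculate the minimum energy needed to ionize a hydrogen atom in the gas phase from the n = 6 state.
0.378 eV

The ionization energy is the energy needed to remove the electron completely (n → ∞).

For hydrogen, E_n = -13.6057 eV / n².

At n = 6: E_6 = -13.6057 / 6² = -0.377936 eV
At n = ∞: E_∞ = 0 eV

Ionization energy = E_∞ - E_6 = 0 - (-0.377936) = 0.377936 eV
Ionization energy ≈ 0.378 eV

This is also called the binding energy of the electron in state n = 6.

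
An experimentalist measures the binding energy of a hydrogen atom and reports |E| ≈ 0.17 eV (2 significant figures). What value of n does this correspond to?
n = 9

The exact energy levels follow E_n = -13.6057 eV / n².

The measured value (-0.17 eV) is reported to only 2 significant figures, so we must test candidate n values and see which one matches to that precision.

Candidate energies:
  n = 7:  E = -13.6057/7² = -0.27767 eV
  n = 8:  E = -13.6057/8² = -0.21259 eV
  n = 9:  E = -13.6057/9² = -0.16797 eV  ← matches
  n = 10:  E = -13.6057/10² = -0.13606 eV
  n = 11:  E = -13.6057/11² = -0.11244 eV

Checking against the measurement of -0.17 eV (2 sig figs), only n = 9 agrees:
E_9 = -0.16797 eV, which rounds to -0.17 eV ✓

Therefore n = 9.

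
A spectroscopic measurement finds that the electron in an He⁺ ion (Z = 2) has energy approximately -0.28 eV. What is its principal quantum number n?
n = 14

The exact energy levels follow E_n = -13.6057 Z² / n² eV with Z = 2.

The measured value (-0.28 eV) is reported to only 2 significant figures, so we must test candidate n values and see which one matches to that precision.

Candidate energies:
  n = 12:  E = -13.6057 × 2² / 12² = -0.37794 eV
  n = 13:  E = -13.6057 × 2² / 13² = -0.32203 eV
  n = 14:  E = -13.6057 × 2² / 14² = -0.27767 eV  ← matches
  n = 15:  E = -13.6057 × 2² / 15² = -0.24188 eV
  n = 16:  E = -13.6057 × 2² / 16² = -0.21259 eV

Checking against the measurement of -0.28 eV (2 sig figs), only n = 14 agrees:
E_14 = -0.27767 eV, which rounds to -0.28 eV ✓

Therefore n = 14.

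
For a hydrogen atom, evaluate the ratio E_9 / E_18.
4.00000

Using E_n = -13.6057 Z² / n² eV with Z = 1:

E_9 = -13.6057 / 9² = -13.6057 / 81 = -0.16797160494 eV
E_18 = -13.6057 / 18² = -13.6057 / 324 = -0.04199290123 eV

The ratio is:
E_9/E_18 = (-0.16797160494) / (-0.04199290123)
E_9/E_18 = (-13.6057/81) / (-13.6057/324)
E_9/E_18 = 324/81
E_9/E_18 = 4.00000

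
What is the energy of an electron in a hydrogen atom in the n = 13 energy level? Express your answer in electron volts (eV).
-0.08051 eV

The energy levels of a hydrogen-like atom are given by:
E_n = -13.6057 eV / n²

For n = 13:
E_13 = -13.6057 eV / 13²
E_13 = -13.6057 eV / 169
E_13 = -0.08051 eV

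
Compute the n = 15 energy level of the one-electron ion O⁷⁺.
-3.870 eV

For hydrogen-like ions, the energy levels scale with Z²:
E_n = -13.6057 Z² / n² eV

For O⁷⁺ (Z = 8) at n = 15:
E_15 = -13.6057 × 8² / 15²
E_15 = -13.6057 × 64 / 225
E_15 = -870.7648 / 225
E_15 = -3.870 eV

The energy is 64 times more negative than hydrogen at the same n due to the stronger nuclear charge.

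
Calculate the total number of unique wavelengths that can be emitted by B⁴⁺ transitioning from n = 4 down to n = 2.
3

The electron can occupy levels n = 2, 3, ..., 4 during de-excitation — that is m = 4 - 2 + 1 = 3 distinct levels.

The number of distinct spectral lines equals the number of ways to choose 2 of these m levels (each pair gives one possible emission transition):

Number of lines = m(m-1)/2 = 3×2/2 = 3

These correspond to all possible transitions between the 3 levels:
4 → 3, 4 → 2, 3 → 2

Each transition produces a photon with a unique energy (and thus wavelength). This count does not depend on Z.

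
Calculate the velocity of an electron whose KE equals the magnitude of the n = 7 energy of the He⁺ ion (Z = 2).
6.251e+05 m/s (or 0.20850% of c)

The binding energy at n = 7 for He⁺ is:
E_7 = -13.6057 × 2²/7² = -1.1106694 eV
|E_7| = 1.1106694 eV

Convert to Joules:
KE = 1.1106694 eV × (1.602177 × 10⁻¹⁹ J/eV) = 1.77949e-19 J

Using KE = ½mv²:
v = √(2·KE/m_e)
v = √(2 × 1.77949e-19 J / 9.10938 × 10⁻³¹ kg)
v = 6.251e+05 m/s

This is approximately 0.20850% the speed of light.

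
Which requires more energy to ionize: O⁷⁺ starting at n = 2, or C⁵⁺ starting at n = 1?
C⁵⁺ at n = 1 (E = -489.81 eV)

Using E_n = -13.6057 Z² / n² eV:

O⁷⁺ (Z = 8) at n = 2:
E = -13.6057 × 8² / 2² = -13.6057 × 64 / 4 = -217.69120 eV

C⁵⁺ (Z = 6) at n = 1:
E = -13.6057 × 6² / 1² = -13.6057 × 36 / 1 = -489.80520 eV

Since -489.80520 eV < -217.69120 eV,
C⁵⁺ at n = 1 is more tightly bound (requires more energy to ionize).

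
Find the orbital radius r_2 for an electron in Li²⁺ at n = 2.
0.07056 nm (or 0.70557 Å)

The Bohr radius formula is:
r_n = n² a₀ / Z

where a₀ = 0.05291772 nm is the Bohr radius.

For Li²⁺ (Z = 3) at n = 2:
r_2 = 2² × 0.05291772 nm / 3
r_2 = 4 × 0.05291772 nm / 3
r_2 = 0.211671 nm / 3
r_2 = 0.07056 nm

The electron orbits at approximately 0.07056 nm from the nucleus.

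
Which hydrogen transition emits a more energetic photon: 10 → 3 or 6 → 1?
6 → 1

Calculate the energy for each transition:

Transition 10 → 3:
ΔE₁ = |E_3 - E_10| = |-13.6057/3² - (-13.6057/10²)|
ΔE₁ = |-1.511744444 - (-0.136057000)| = 1.375687 eV

Transition 6 → 1:
ΔE₂ = |E_1 - E_6| = |-13.6057/1² - (-13.6057/6²)|
ΔE₂ = |-13.605700000 - (-0.377936111)| = 13.227764 eV

Since 13.227764 eV > 1.375687 eV, the transition 6 → 1 emits the more energetic photon.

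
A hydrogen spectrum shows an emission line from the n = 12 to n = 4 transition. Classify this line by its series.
Brackett series

The spectral series in hydrogen are named based on the final (lower) energy level:
- Lyman series: n_final = 1 (ultraviolet)
- Balmer series: n_final = 2 (visible/near-UV)
- Paschen series: n_final = 3 (infrared)
- Brackett series: n_final = 4 (infrared)
- Pfund series: n_final = 5 (far infrared)

Since this transition ends at n = 4, it belongs to the Brackett series.

For reference, this 12 → 4 line has photon energy
ΔE = 13.6057 eV × (1/4² - 1/12²) = 0.75587222 eV,
corresponding to wavelength λ = hc/ΔE = 1239.84 eV·nm / 0.75587222 eV = 1640.28 nm in the infrared region.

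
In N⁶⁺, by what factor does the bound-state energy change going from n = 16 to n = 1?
256.00000

Using E_n = -13.6057 Z² / n² eV with Z = 7:

E_1 = -13.6057 × 7² / 1² = -666.6793 / 1 = -666.67930000000 eV
E_16 = -13.6057 × 7² / 16² = -666.6793 / 256 = -2.60421601563 eV

The ratio is:
E_1/E_16 = (-666.67930000000) / (-2.60421601563)
E_1/E_16 = (-666.6793/1) / (-666.6793/256)
E_1/E_16 = 256/1
E_1/E_16 = 256.00000
(Note: the Z² factors cancel in the ratio.)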